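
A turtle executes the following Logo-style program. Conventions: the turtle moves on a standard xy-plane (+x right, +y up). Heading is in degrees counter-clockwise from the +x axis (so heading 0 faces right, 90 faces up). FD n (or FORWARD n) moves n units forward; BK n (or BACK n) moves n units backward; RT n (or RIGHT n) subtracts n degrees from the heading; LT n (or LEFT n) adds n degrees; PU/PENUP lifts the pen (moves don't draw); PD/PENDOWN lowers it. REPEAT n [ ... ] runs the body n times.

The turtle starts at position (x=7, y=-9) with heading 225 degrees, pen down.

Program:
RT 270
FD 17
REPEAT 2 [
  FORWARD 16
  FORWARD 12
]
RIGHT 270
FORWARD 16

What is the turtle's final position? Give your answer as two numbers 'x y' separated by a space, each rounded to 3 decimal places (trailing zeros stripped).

Executing turtle program step by step:
Start: pos=(7,-9), heading=225, pen down
RT 270: heading 225 -> 315
FD 17: (7,-9) -> (19.021,-21.021) [heading=315, draw]
REPEAT 2 [
  -- iteration 1/2 --
  FD 16: (19.021,-21.021) -> (30.335,-32.335) [heading=315, draw]
  FD 12: (30.335,-32.335) -> (38.82,-40.82) [heading=315, draw]
  -- iteration 2/2 --
  FD 16: (38.82,-40.82) -> (50.134,-52.134) [heading=315, draw]
  FD 12: (50.134,-52.134) -> (58.619,-60.619) [heading=315, draw]
]
RT 270: heading 315 -> 45
FD 16: (58.619,-60.619) -> (69.933,-49.305) [heading=45, draw]
Final: pos=(69.933,-49.305), heading=45, 6 segment(s) drawn

Answer: 69.933 -49.305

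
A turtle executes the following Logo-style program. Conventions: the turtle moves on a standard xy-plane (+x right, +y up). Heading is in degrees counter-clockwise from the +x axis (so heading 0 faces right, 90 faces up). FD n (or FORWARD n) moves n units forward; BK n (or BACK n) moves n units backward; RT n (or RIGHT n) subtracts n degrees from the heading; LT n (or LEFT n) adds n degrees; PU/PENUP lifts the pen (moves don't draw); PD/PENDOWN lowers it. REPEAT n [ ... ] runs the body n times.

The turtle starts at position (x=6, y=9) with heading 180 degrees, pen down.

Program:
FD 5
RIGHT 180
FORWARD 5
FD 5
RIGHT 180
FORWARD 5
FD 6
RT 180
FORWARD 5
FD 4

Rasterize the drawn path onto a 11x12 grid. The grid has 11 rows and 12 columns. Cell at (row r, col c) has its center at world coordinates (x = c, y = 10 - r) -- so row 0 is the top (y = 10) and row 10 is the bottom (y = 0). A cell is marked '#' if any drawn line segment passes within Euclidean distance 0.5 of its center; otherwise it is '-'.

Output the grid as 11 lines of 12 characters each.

Segment 0: (6,9) -> (1,9)
Segment 1: (1,9) -> (6,9)
Segment 2: (6,9) -> (11,9)
Segment 3: (11,9) -> (6,9)
Segment 4: (6,9) -> (0,9)
Segment 5: (0,9) -> (5,9)
Segment 6: (5,9) -> (9,9)

Answer: ------------
############
------------
------------
------------
------------
------------
------------
------------
------------
------------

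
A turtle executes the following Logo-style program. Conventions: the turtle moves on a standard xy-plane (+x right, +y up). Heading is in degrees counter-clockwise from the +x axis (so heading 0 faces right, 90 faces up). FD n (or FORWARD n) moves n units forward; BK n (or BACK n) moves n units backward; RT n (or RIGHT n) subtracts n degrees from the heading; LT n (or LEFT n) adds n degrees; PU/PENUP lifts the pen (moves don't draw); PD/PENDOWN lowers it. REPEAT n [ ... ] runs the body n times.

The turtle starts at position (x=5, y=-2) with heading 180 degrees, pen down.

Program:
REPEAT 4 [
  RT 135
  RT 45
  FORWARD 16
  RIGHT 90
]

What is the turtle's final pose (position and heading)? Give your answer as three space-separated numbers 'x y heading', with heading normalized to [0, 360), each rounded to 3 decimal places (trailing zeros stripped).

Executing turtle program step by step:
Start: pos=(5,-2), heading=180, pen down
REPEAT 4 [
  -- iteration 1/4 --
  RT 135: heading 180 -> 45
  RT 45: heading 45 -> 0
  FD 16: (5,-2) -> (21,-2) [heading=0, draw]
  RT 90: heading 0 -> 270
  -- iteration 2/4 --
  RT 135: heading 270 -> 135
  RT 45: heading 135 -> 90
  FD 16: (21,-2) -> (21,14) [heading=90, draw]
  RT 90: heading 90 -> 0
  -- iteration 3/4 --
  RT 135: heading 0 -> 225
  RT 45: heading 225 -> 180
  FD 16: (21,14) -> (5,14) [heading=180, draw]
  RT 90: heading 180 -> 90
  -- iteration 4/4 --
  RT 135: heading 90 -> 315
  RT 45: heading 315 -> 270
  FD 16: (5,14) -> (5,-2) [heading=270, draw]
  RT 90: heading 270 -> 180
]
Final: pos=(5,-2), heading=180, 4 segment(s) drawn

Answer: 5 -2 180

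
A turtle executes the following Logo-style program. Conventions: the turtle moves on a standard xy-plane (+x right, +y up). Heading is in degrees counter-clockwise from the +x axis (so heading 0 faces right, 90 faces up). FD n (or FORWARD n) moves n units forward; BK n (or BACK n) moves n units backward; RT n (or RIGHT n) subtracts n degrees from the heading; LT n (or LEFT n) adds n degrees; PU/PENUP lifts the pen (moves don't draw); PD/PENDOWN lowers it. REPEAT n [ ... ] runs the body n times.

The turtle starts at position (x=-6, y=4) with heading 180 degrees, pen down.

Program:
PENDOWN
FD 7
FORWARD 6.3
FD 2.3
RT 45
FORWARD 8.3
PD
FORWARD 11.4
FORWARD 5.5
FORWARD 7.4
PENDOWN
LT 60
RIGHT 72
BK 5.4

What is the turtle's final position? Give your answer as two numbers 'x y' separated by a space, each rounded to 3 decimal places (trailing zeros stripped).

Executing turtle program step by step:
Start: pos=(-6,4), heading=180, pen down
PD: pen down
FD 7: (-6,4) -> (-13,4) [heading=180, draw]
FD 6.3: (-13,4) -> (-19.3,4) [heading=180, draw]
FD 2.3: (-19.3,4) -> (-21.6,4) [heading=180, draw]
RT 45: heading 180 -> 135
FD 8.3: (-21.6,4) -> (-27.469,9.869) [heading=135, draw]
PD: pen down
FD 11.4: (-27.469,9.869) -> (-35.53,17.93) [heading=135, draw]
FD 5.5: (-35.53,17.93) -> (-39.419,21.819) [heading=135, draw]
FD 7.4: (-39.419,21.819) -> (-44.652,27.052) [heading=135, draw]
PD: pen down
LT 60: heading 135 -> 195
RT 72: heading 195 -> 123
BK 5.4: (-44.652,27.052) -> (-41.711,22.523) [heading=123, draw]
Final: pos=(-41.711,22.523), heading=123, 8 segment(s) drawn

Answer: -41.711 22.523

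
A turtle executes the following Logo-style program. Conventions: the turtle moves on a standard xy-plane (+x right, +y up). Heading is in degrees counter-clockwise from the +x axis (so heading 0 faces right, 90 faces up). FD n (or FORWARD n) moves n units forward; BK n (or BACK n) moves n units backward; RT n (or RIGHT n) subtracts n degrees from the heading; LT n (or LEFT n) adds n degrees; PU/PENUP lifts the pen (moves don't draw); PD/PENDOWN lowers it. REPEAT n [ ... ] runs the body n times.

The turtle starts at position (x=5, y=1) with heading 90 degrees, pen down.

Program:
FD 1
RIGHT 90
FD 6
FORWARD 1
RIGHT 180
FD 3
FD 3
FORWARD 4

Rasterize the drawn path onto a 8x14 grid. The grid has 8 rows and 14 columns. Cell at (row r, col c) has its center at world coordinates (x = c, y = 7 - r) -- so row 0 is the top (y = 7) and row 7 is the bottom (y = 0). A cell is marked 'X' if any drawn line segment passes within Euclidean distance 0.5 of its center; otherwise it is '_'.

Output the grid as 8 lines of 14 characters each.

Answer: ______________
______________
______________
______________
______________
__XXXXXXXXXXX_
_____X________
______________

Derivation:
Segment 0: (5,1) -> (5,2)
Segment 1: (5,2) -> (11,2)
Segment 2: (11,2) -> (12,2)
Segment 3: (12,2) -> (9,2)
Segment 4: (9,2) -> (6,2)
Segment 5: (6,2) -> (2,2)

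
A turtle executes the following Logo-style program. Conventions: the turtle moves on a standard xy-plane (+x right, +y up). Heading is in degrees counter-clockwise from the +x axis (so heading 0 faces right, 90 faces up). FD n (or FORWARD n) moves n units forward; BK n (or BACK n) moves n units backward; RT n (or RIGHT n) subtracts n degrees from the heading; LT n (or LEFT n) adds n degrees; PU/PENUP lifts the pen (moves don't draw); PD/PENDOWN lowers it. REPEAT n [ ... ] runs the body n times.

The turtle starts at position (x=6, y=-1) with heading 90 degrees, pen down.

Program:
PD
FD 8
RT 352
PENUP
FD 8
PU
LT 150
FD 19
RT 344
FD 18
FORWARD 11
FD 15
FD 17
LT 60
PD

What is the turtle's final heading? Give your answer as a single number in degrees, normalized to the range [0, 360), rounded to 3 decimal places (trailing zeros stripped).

Executing turtle program step by step:
Start: pos=(6,-1), heading=90, pen down
PD: pen down
FD 8: (6,-1) -> (6,7) [heading=90, draw]
RT 352: heading 90 -> 98
PU: pen up
FD 8: (6,7) -> (4.887,14.922) [heading=98, move]
PU: pen up
LT 150: heading 98 -> 248
FD 19: (4.887,14.922) -> (-2.231,-2.694) [heading=248, move]
RT 344: heading 248 -> 264
FD 18: (-2.231,-2.694) -> (-4.112,-20.596) [heading=264, move]
FD 11: (-4.112,-20.596) -> (-5.262,-31.535) [heading=264, move]
FD 15: (-5.262,-31.535) -> (-6.83,-46.453) [heading=264, move]
FD 17: (-6.83,-46.453) -> (-8.607,-63.36) [heading=264, move]
LT 60: heading 264 -> 324
PD: pen down
Final: pos=(-8.607,-63.36), heading=324, 1 segment(s) drawn

Answer: 324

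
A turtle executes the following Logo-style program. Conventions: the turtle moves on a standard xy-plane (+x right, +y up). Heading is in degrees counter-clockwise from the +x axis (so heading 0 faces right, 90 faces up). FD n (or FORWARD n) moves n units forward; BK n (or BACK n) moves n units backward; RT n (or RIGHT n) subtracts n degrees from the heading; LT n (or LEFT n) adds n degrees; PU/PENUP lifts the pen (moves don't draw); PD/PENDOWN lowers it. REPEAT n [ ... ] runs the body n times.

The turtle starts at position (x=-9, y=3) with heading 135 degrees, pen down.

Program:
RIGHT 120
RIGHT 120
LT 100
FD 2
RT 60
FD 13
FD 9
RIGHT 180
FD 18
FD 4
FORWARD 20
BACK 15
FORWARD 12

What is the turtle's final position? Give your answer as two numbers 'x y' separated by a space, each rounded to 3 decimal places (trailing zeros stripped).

Executing turtle program step by step:
Start: pos=(-9,3), heading=135, pen down
RT 120: heading 135 -> 15
RT 120: heading 15 -> 255
LT 100: heading 255 -> 355
FD 2: (-9,3) -> (-7.008,2.826) [heading=355, draw]
RT 60: heading 355 -> 295
FD 13: (-7.008,2.826) -> (-1.514,-8.956) [heading=295, draw]
FD 9: (-1.514,-8.956) -> (2.29,-17.113) [heading=295, draw]
RT 180: heading 295 -> 115
FD 18: (2.29,-17.113) -> (-5.317,-0.8) [heading=115, draw]
FD 4: (-5.317,-0.8) -> (-7.008,2.826) [heading=115, draw]
FD 20: (-7.008,2.826) -> (-15.46,20.952) [heading=115, draw]
BK 15: (-15.46,20.952) -> (-9.121,7.357) [heading=115, draw]
FD 12: (-9.121,7.357) -> (-14.192,18.233) [heading=115, draw]
Final: pos=(-14.192,18.233), heading=115, 8 segment(s) drawn

Answer: -14.192 18.233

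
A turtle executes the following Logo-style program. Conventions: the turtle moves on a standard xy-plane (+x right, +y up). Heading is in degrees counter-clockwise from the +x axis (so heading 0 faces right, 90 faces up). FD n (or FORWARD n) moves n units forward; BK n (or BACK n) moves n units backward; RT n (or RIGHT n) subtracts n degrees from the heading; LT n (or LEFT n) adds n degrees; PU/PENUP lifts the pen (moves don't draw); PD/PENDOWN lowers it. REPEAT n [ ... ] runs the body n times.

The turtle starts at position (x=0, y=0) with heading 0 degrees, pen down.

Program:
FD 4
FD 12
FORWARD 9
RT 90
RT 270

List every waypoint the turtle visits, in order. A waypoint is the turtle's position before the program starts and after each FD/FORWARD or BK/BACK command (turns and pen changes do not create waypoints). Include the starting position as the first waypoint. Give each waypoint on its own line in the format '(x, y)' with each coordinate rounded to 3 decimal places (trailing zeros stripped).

Answer: (0, 0)
(4, 0)
(16, 0)
(25, 0)

Derivation:
Executing turtle program step by step:
Start: pos=(0,0), heading=0, pen down
FD 4: (0,0) -> (4,0) [heading=0, draw]
FD 12: (4,0) -> (16,0) [heading=0, draw]
FD 9: (16,0) -> (25,0) [heading=0, draw]
RT 90: heading 0 -> 270
RT 270: heading 270 -> 0
Final: pos=(25,0), heading=0, 3 segment(s) drawn
Waypoints (4 total):
(0, 0)
(4, 0)
(16, 0)
(25, 0)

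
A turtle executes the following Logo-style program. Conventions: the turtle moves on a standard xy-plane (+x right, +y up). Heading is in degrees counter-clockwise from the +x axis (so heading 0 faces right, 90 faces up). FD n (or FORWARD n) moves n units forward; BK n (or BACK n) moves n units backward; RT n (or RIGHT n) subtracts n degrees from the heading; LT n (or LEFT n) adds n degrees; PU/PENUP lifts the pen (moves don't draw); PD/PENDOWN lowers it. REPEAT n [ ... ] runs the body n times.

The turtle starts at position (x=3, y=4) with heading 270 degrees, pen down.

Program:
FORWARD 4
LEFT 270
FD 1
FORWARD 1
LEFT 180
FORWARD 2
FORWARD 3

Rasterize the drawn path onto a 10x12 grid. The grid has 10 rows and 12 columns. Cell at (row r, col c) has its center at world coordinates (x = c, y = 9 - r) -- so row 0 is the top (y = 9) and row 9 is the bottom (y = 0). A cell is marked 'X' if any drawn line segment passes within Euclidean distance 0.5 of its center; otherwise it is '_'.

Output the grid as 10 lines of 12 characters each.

Answer: ____________
____________
____________
____________
____________
___X________
___X________
___X________
___X________
_XXXXXX_____

Derivation:
Segment 0: (3,4) -> (3,0)
Segment 1: (3,0) -> (2,0)
Segment 2: (2,0) -> (1,0)
Segment 3: (1,0) -> (3,-0)
Segment 4: (3,-0) -> (6,-0)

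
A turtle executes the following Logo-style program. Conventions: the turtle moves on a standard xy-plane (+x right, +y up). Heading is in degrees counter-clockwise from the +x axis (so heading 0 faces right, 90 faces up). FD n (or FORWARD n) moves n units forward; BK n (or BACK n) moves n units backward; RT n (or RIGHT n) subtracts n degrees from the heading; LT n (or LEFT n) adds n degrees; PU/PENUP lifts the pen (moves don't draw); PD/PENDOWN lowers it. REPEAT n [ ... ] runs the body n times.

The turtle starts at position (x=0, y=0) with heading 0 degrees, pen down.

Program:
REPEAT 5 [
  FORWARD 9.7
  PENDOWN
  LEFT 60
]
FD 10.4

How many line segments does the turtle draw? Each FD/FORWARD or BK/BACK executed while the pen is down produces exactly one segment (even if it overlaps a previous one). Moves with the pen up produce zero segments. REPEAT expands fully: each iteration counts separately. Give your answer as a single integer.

Answer: 6

Derivation:
Executing turtle program step by step:
Start: pos=(0,0), heading=0, pen down
REPEAT 5 [
  -- iteration 1/5 --
  FD 9.7: (0,0) -> (9.7,0) [heading=0, draw]
  PD: pen down
  LT 60: heading 0 -> 60
  -- iteration 2/5 --
  FD 9.7: (9.7,0) -> (14.55,8.4) [heading=60, draw]
  PD: pen down
  LT 60: heading 60 -> 120
  -- iteration 3/5 --
  FD 9.7: (14.55,8.4) -> (9.7,16.801) [heading=120, draw]
  PD: pen down
  LT 60: heading 120 -> 180
  -- iteration 4/5 --
  FD 9.7: (9.7,16.801) -> (0,16.801) [heading=180, draw]
  PD: pen down
  LT 60: heading 180 -> 240
  -- iteration 5/5 --
  FD 9.7: (0,16.801) -> (-4.85,8.4) [heading=240, draw]
  PD: pen down
  LT 60: heading 240 -> 300
]
FD 10.4: (-4.85,8.4) -> (0.35,-0.606) [heading=300, draw]
Final: pos=(0.35,-0.606), heading=300, 6 segment(s) drawn
Segments drawn: 6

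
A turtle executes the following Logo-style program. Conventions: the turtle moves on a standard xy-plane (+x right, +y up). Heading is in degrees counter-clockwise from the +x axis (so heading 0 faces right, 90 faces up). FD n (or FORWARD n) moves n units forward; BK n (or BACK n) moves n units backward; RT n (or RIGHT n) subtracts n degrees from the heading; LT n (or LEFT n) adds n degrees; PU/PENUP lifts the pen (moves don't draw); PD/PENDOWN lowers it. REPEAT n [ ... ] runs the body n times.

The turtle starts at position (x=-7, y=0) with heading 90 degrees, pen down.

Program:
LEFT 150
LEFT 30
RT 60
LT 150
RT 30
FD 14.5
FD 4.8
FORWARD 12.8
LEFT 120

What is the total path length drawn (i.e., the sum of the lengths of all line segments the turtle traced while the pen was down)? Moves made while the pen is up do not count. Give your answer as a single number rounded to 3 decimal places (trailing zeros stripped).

Answer: 32.1

Derivation:
Executing turtle program step by step:
Start: pos=(-7,0), heading=90, pen down
LT 150: heading 90 -> 240
LT 30: heading 240 -> 270
RT 60: heading 270 -> 210
LT 150: heading 210 -> 0
RT 30: heading 0 -> 330
FD 14.5: (-7,0) -> (5.557,-7.25) [heading=330, draw]
FD 4.8: (5.557,-7.25) -> (9.714,-9.65) [heading=330, draw]
FD 12.8: (9.714,-9.65) -> (20.799,-16.05) [heading=330, draw]
LT 120: heading 330 -> 90
Final: pos=(20.799,-16.05), heading=90, 3 segment(s) drawn

Segment lengths:
  seg 1: (-7,0) -> (5.557,-7.25), length = 14.5
  seg 2: (5.557,-7.25) -> (9.714,-9.65), length = 4.8
  seg 3: (9.714,-9.65) -> (20.799,-16.05), length = 12.8
Total = 32.1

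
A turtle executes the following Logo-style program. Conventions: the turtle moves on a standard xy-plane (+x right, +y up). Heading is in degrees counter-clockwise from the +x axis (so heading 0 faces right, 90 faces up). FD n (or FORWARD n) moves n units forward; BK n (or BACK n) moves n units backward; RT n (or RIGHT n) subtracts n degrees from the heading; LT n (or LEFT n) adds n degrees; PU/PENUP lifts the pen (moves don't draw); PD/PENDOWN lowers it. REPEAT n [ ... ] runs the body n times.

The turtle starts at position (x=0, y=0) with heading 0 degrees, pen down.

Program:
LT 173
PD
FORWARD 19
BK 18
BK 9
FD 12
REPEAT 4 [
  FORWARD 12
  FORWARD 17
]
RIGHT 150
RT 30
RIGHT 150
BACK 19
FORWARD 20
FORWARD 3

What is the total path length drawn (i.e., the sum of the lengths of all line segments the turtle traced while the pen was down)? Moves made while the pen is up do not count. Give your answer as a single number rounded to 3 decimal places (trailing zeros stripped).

Executing turtle program step by step:
Start: pos=(0,0), heading=0, pen down
LT 173: heading 0 -> 173
PD: pen down
FD 19: (0,0) -> (-18.858,2.316) [heading=173, draw]
BK 18: (-18.858,2.316) -> (-0.993,0.122) [heading=173, draw]
BK 9: (-0.993,0.122) -> (7.94,-0.975) [heading=173, draw]
FD 12: (7.94,-0.975) -> (-3.97,0.487) [heading=173, draw]
REPEAT 4 [
  -- iteration 1/4 --
  FD 12: (-3.97,0.487) -> (-15.881,1.95) [heading=173, draw]
  FD 17: (-15.881,1.95) -> (-32.754,4.022) [heading=173, draw]
  -- iteration 2/4 --
  FD 12: (-32.754,4.022) -> (-44.665,5.484) [heading=173, draw]
  FD 17: (-44.665,5.484) -> (-61.538,7.556) [heading=173, draw]
  -- iteration 3/4 --
  FD 12: (-61.538,7.556) -> (-73.448,9.018) [heading=173, draw]
  FD 17: (-73.448,9.018) -> (-90.322,11.09) [heading=173, draw]
  -- iteration 4/4 --
  FD 12: (-90.322,11.09) -> (-102.232,12.553) [heading=173, draw]
  FD 17: (-102.232,12.553) -> (-119.106,14.624) [heading=173, draw]
]
RT 150: heading 173 -> 23
RT 30: heading 23 -> 353
RT 150: heading 353 -> 203
BK 19: (-119.106,14.624) -> (-101.616,22.048) [heading=203, draw]
FD 20: (-101.616,22.048) -> (-120.026,14.234) [heading=203, draw]
FD 3: (-120.026,14.234) -> (-122.788,13.061) [heading=203, draw]
Final: pos=(-122.788,13.061), heading=203, 15 segment(s) drawn

Segment lengths:
  seg 1: (0,0) -> (-18.858,2.316), length = 19
  seg 2: (-18.858,2.316) -> (-0.993,0.122), length = 18
  seg 3: (-0.993,0.122) -> (7.94,-0.975), length = 9
  seg 4: (7.94,-0.975) -> (-3.97,0.487), length = 12
  seg 5: (-3.97,0.487) -> (-15.881,1.95), length = 12
  seg 6: (-15.881,1.95) -> (-32.754,4.022), length = 17
  seg 7: (-32.754,4.022) -> (-44.665,5.484), length = 12
  seg 8: (-44.665,5.484) -> (-61.538,7.556), length = 17
  seg 9: (-61.538,7.556) -> (-73.448,9.018), length = 12
  seg 10: (-73.448,9.018) -> (-90.322,11.09), length = 17
  seg 11: (-90.322,11.09) -> (-102.232,12.553), length = 12
  seg 12: (-102.232,12.553) -> (-119.106,14.624), length = 17
  seg 13: (-119.106,14.624) -> (-101.616,22.048), length = 19
  seg 14: (-101.616,22.048) -> (-120.026,14.234), length = 20
  seg 15: (-120.026,14.234) -> (-122.788,13.061), length = 3
Total = 216

Answer: 216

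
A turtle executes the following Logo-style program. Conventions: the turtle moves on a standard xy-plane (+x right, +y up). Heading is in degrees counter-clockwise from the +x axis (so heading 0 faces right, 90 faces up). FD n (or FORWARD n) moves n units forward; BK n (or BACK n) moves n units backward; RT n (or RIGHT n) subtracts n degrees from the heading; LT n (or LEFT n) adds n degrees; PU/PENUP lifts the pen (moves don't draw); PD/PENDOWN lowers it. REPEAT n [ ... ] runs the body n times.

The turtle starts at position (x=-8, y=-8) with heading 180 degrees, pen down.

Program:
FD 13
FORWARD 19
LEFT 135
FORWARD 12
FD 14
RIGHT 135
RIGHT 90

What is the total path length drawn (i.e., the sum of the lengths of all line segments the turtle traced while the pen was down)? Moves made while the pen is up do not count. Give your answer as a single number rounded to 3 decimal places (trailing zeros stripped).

Answer: 58

Derivation:
Executing turtle program step by step:
Start: pos=(-8,-8), heading=180, pen down
FD 13: (-8,-8) -> (-21,-8) [heading=180, draw]
FD 19: (-21,-8) -> (-40,-8) [heading=180, draw]
LT 135: heading 180 -> 315
FD 12: (-40,-8) -> (-31.515,-16.485) [heading=315, draw]
FD 14: (-31.515,-16.485) -> (-21.615,-26.385) [heading=315, draw]
RT 135: heading 315 -> 180
RT 90: heading 180 -> 90
Final: pos=(-21.615,-26.385), heading=90, 4 segment(s) drawn

Segment lengths:
  seg 1: (-8,-8) -> (-21,-8), length = 13
  seg 2: (-21,-8) -> (-40,-8), length = 19
  seg 3: (-40,-8) -> (-31.515,-16.485), length = 12
  seg 4: (-31.515,-16.485) -> (-21.615,-26.385), length = 14
Total = 58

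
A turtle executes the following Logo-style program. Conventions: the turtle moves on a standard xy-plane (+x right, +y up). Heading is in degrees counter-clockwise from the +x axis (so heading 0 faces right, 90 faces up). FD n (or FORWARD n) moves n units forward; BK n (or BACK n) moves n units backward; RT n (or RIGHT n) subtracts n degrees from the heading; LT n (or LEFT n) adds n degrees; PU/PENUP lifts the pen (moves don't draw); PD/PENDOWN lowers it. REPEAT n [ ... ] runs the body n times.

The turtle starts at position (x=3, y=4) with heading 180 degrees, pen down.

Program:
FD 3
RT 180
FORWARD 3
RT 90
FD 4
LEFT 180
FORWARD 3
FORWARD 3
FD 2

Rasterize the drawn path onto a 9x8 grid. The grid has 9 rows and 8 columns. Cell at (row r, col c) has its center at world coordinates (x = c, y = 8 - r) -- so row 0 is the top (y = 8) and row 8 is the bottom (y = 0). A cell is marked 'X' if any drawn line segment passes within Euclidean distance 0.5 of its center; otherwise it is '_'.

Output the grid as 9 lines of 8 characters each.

Segment 0: (3,4) -> (0,4)
Segment 1: (0,4) -> (3,4)
Segment 2: (3,4) -> (3,0)
Segment 3: (3,0) -> (3,3)
Segment 4: (3,3) -> (3,6)
Segment 5: (3,6) -> (3,8)

Answer: ___X____
___X____
___X____
___X____
XXXX____
___X____
___X____
___X____
___X____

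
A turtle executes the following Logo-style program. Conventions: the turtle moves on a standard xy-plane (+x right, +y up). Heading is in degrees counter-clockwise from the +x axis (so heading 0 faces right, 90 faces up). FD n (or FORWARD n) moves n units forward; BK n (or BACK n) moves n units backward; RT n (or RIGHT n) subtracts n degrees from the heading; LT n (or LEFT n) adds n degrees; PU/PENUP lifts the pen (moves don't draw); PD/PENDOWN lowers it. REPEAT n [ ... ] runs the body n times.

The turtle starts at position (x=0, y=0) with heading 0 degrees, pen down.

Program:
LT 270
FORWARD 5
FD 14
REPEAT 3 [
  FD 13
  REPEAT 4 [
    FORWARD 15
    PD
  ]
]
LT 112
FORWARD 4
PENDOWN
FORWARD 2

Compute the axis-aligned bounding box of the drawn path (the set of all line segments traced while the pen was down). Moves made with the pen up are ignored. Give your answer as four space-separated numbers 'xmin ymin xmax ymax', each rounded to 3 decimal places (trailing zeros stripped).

Executing turtle program step by step:
Start: pos=(0,0), heading=0, pen down
LT 270: heading 0 -> 270
FD 5: (0,0) -> (0,-5) [heading=270, draw]
FD 14: (0,-5) -> (0,-19) [heading=270, draw]
REPEAT 3 [
  -- iteration 1/3 --
  FD 13: (0,-19) -> (0,-32) [heading=270, draw]
  REPEAT 4 [
    -- iteration 1/4 --
    FD 15: (0,-32) -> (0,-47) [heading=270, draw]
    PD: pen down
    -- iteration 2/4 --
    FD 15: (0,-47) -> (0,-62) [heading=270, draw]
    PD: pen down
    -- iteration 3/4 --
    FD 15: (0,-62) -> (0,-77) [heading=270, draw]
    PD: pen down
    -- iteration 4/4 --
    FD 15: (0,-77) -> (0,-92) [heading=270, draw]
    PD: pen down
  ]
  -- iteration 2/3 --
  FD 13: (0,-92) -> (0,-105) [heading=270, draw]
  REPEAT 4 [
    -- iteration 1/4 --
    FD 15: (0,-105) -> (0,-120) [heading=270, draw]
    PD: pen down
    -- iteration 2/4 --
    FD 15: (0,-120) -> (0,-135) [heading=270, draw]
    PD: pen down
    -- iteration 3/4 --
    FD 15: (0,-135) -> (0,-150) [heading=270, draw]
    PD: pen down
    -- iteration 4/4 --
    FD 15: (0,-150) -> (0,-165) [heading=270, draw]
    PD: pen down
  ]
  -- iteration 3/3 --
  FD 13: (0,-165) -> (0,-178) [heading=270, draw]
  REPEAT 4 [
    -- iteration 1/4 --
    FD 15: (0,-178) -> (0,-193) [heading=270, draw]
    PD: pen down
    -- iteration 2/4 --
    FD 15: (0,-193) -> (0,-208) [heading=270, draw]
    PD: pen down
    -- iteration 3/4 --
    FD 15: (0,-208) -> (0,-223) [heading=270, draw]
    PD: pen down
    -- iteration 4/4 --
    FD 15: (0,-223) -> (0,-238) [heading=270, draw]
    PD: pen down
  ]
]
LT 112: heading 270 -> 22
FD 4: (0,-238) -> (3.709,-236.502) [heading=22, draw]
PD: pen down
FD 2: (3.709,-236.502) -> (5.563,-235.752) [heading=22, draw]
Final: pos=(5.563,-235.752), heading=22, 19 segment(s) drawn

Segment endpoints: x in {0, 0, 0, 0, 0, 0, 0, 0, 0, 0, 0, 0, 0, 0, 0, 0, 0, 0, 3.709, 5.563}, y in {-238, -236.502, -235.752, -223, -208, -193, -178, -165, -150, -135, -120, -105, -92, -77, -62, -47, -32, -19, -5, 0}
xmin=0, ymin=-238, xmax=5.563, ymax=0

Answer: 0 -238 5.563 0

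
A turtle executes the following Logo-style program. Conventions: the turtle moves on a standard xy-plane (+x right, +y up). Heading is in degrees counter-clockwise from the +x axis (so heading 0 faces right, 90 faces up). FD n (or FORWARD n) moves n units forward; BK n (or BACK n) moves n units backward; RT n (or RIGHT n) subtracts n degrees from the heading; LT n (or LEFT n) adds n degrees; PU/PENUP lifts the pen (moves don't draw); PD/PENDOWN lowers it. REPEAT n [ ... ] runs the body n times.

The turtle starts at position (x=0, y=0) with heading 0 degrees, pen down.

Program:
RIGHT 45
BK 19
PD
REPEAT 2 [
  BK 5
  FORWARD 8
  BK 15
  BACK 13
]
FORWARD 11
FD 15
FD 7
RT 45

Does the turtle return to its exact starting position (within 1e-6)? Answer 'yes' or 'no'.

Executing turtle program step by step:
Start: pos=(0,0), heading=0, pen down
RT 45: heading 0 -> 315
BK 19: (0,0) -> (-13.435,13.435) [heading=315, draw]
PD: pen down
REPEAT 2 [
  -- iteration 1/2 --
  BK 5: (-13.435,13.435) -> (-16.971,16.971) [heading=315, draw]
  FD 8: (-16.971,16.971) -> (-11.314,11.314) [heading=315, draw]
  BK 15: (-11.314,11.314) -> (-21.92,21.92) [heading=315, draw]
  BK 13: (-21.92,21.92) -> (-31.113,31.113) [heading=315, draw]
  -- iteration 2/2 --
  BK 5: (-31.113,31.113) -> (-34.648,34.648) [heading=315, draw]
  FD 8: (-34.648,34.648) -> (-28.991,28.991) [heading=315, draw]
  BK 15: (-28.991,28.991) -> (-39.598,39.598) [heading=315, draw]
  BK 13: (-39.598,39.598) -> (-48.79,48.79) [heading=315, draw]
]
FD 11: (-48.79,48.79) -> (-41.012,41.012) [heading=315, draw]
FD 15: (-41.012,41.012) -> (-30.406,30.406) [heading=315, draw]
FD 7: (-30.406,30.406) -> (-25.456,25.456) [heading=315, draw]
RT 45: heading 315 -> 270
Final: pos=(-25.456,25.456), heading=270, 12 segment(s) drawn

Start position: (0, 0)
Final position: (-25.456, 25.456)
Distance = 36; >= 1e-6 -> NOT closed

Answer: no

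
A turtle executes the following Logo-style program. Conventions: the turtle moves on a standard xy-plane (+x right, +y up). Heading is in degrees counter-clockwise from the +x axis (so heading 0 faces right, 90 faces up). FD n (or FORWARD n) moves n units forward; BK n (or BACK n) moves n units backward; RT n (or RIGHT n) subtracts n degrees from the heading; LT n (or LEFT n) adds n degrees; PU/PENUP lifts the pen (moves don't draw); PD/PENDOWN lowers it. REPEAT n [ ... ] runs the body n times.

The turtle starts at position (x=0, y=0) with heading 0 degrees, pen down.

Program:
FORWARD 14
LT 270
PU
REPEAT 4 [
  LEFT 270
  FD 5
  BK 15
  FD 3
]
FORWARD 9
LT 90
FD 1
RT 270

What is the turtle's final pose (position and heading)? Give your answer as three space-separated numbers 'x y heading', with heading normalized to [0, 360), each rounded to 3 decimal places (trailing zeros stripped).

Executing turtle program step by step:
Start: pos=(0,0), heading=0, pen down
FD 14: (0,0) -> (14,0) [heading=0, draw]
LT 270: heading 0 -> 270
PU: pen up
REPEAT 4 [
  -- iteration 1/4 --
  LT 270: heading 270 -> 180
  FD 5: (14,0) -> (9,0) [heading=180, move]
  BK 15: (9,0) -> (24,0) [heading=180, move]
  FD 3: (24,0) -> (21,0) [heading=180, move]
  -- iteration 2/4 --
  LT 270: heading 180 -> 90
  FD 5: (21,0) -> (21,5) [heading=90, move]
  BK 15: (21,5) -> (21,-10) [heading=90, move]
  FD 3: (21,-10) -> (21,-7) [heading=90, move]
  -- iteration 3/4 --
  LT 270: heading 90 -> 0
  FD 5: (21,-7) -> (26,-7) [heading=0, move]
  BK 15: (26,-7) -> (11,-7) [heading=0, move]
  FD 3: (11,-7) -> (14,-7) [heading=0, move]
  -- iteration 4/4 --
  LT 270: heading 0 -> 270
  FD 5: (14,-7) -> (14,-12) [heading=270, move]
  BK 15: (14,-12) -> (14,3) [heading=270, move]
  FD 3: (14,3) -> (14,0) [heading=270, move]
]
FD 9: (14,0) -> (14,-9) [heading=270, move]
LT 90: heading 270 -> 0
FD 1: (14,-9) -> (15,-9) [heading=0, move]
RT 270: heading 0 -> 90
Final: pos=(15,-9), heading=90, 1 segment(s) drawn

Answer: 15 -9 90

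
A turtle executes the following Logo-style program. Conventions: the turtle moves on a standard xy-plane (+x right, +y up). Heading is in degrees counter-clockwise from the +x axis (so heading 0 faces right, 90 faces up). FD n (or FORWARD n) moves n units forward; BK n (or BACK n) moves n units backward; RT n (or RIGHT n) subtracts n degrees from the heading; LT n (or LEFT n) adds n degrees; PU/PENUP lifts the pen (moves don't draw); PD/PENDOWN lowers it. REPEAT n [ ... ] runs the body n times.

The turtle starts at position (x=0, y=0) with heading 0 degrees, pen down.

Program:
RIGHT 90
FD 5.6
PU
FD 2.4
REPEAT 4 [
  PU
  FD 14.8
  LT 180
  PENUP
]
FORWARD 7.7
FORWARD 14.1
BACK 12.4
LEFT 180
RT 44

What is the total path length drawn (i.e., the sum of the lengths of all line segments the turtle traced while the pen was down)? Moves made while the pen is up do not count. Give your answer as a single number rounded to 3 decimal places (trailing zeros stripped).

Answer: 5.6

Derivation:
Executing turtle program step by step:
Start: pos=(0,0), heading=0, pen down
RT 90: heading 0 -> 270
FD 5.6: (0,0) -> (0,-5.6) [heading=270, draw]
PU: pen up
FD 2.4: (0,-5.6) -> (0,-8) [heading=270, move]
REPEAT 4 [
  -- iteration 1/4 --
  PU: pen up
  FD 14.8: (0,-8) -> (0,-22.8) [heading=270, move]
  LT 180: heading 270 -> 90
  PU: pen up
  -- iteration 2/4 --
  PU: pen up
  FD 14.8: (0,-22.8) -> (0,-8) [heading=90, move]
  LT 180: heading 90 -> 270
  PU: pen up
  -- iteration 3/4 --
  PU: pen up
  FD 14.8: (0,-8) -> (0,-22.8) [heading=270, move]
  LT 180: heading 270 -> 90
  PU: pen up
  -- iteration 4/4 --
  PU: pen up
  FD 14.8: (0,-22.8) -> (0,-8) [heading=90, move]
  LT 180: heading 90 -> 270
  PU: pen up
]
FD 7.7: (0,-8) -> (0,-15.7) [heading=270, move]
FD 14.1: (0,-15.7) -> (0,-29.8) [heading=270, move]
BK 12.4: (0,-29.8) -> (0,-17.4) [heading=270, move]
LT 180: heading 270 -> 90
RT 44: heading 90 -> 46
Final: pos=(0,-17.4), heading=46, 1 segment(s) drawn

Segment lengths:
  seg 1: (0,0) -> (0,-5.6), length = 5.6
Total = 5.6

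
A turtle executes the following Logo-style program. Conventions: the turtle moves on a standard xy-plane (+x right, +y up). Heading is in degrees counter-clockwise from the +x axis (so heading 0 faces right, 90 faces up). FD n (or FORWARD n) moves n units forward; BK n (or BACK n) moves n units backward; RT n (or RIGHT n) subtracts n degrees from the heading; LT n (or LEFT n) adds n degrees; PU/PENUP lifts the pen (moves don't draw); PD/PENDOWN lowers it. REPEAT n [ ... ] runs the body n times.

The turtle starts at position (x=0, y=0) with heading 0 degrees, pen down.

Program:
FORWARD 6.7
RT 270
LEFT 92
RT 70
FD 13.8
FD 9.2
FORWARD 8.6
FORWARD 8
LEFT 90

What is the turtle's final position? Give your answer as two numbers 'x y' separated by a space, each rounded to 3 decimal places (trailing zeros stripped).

Executing turtle program step by step:
Start: pos=(0,0), heading=0, pen down
FD 6.7: (0,0) -> (6.7,0) [heading=0, draw]
RT 270: heading 0 -> 90
LT 92: heading 90 -> 182
RT 70: heading 182 -> 112
FD 13.8: (6.7,0) -> (1.53,12.795) [heading=112, draw]
FD 9.2: (1.53,12.795) -> (-1.916,21.325) [heading=112, draw]
FD 8.6: (-1.916,21.325) -> (-5.138,29.299) [heading=112, draw]
FD 8: (-5.138,29.299) -> (-8.134,36.716) [heading=112, draw]
LT 90: heading 112 -> 202
Final: pos=(-8.134,36.716), heading=202, 5 segment(s) drawn

Answer: -8.134 36.716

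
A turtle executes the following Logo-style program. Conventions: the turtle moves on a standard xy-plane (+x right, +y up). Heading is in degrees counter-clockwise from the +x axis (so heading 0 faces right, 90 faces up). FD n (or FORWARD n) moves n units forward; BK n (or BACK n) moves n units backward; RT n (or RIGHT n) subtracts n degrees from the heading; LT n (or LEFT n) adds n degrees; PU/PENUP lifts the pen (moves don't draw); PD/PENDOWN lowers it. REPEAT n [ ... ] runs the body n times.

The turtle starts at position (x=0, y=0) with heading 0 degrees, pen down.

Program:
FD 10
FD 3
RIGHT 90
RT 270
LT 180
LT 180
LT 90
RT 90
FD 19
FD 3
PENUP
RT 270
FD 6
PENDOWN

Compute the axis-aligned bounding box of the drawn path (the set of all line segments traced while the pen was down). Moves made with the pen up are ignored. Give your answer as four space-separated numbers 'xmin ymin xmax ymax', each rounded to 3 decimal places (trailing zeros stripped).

Answer: 0 0 35 0

Derivation:
Executing turtle program step by step:
Start: pos=(0,0), heading=0, pen down
FD 10: (0,0) -> (10,0) [heading=0, draw]
FD 3: (10,0) -> (13,0) [heading=0, draw]
RT 90: heading 0 -> 270
RT 270: heading 270 -> 0
LT 180: heading 0 -> 180
LT 180: heading 180 -> 0
LT 90: heading 0 -> 90
RT 90: heading 90 -> 0
FD 19: (13,0) -> (32,0) [heading=0, draw]
FD 3: (32,0) -> (35,0) [heading=0, draw]
PU: pen up
RT 270: heading 0 -> 90
FD 6: (35,0) -> (35,6) [heading=90, move]
PD: pen down
Final: pos=(35,6), heading=90, 4 segment(s) drawn

Segment endpoints: x in {0, 10, 13, 32, 35}, y in {0}
xmin=0, ymin=0, xmax=35, ymax=0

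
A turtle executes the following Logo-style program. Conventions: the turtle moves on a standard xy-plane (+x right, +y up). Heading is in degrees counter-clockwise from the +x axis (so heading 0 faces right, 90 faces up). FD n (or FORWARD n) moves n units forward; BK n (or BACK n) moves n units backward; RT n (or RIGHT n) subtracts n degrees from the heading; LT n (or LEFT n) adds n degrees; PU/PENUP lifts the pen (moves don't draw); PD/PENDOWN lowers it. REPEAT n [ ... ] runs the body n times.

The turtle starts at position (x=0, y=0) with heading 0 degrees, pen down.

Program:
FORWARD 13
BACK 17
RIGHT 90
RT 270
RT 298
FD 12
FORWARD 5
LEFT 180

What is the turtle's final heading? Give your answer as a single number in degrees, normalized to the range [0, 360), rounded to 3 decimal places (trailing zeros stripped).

Executing turtle program step by step:
Start: pos=(0,0), heading=0, pen down
FD 13: (0,0) -> (13,0) [heading=0, draw]
BK 17: (13,0) -> (-4,0) [heading=0, draw]
RT 90: heading 0 -> 270
RT 270: heading 270 -> 0
RT 298: heading 0 -> 62
FD 12: (-4,0) -> (1.634,10.595) [heading=62, draw]
FD 5: (1.634,10.595) -> (3.981,15.01) [heading=62, draw]
LT 180: heading 62 -> 242
Final: pos=(3.981,15.01), heading=242, 4 segment(s) drawn

Answer: 242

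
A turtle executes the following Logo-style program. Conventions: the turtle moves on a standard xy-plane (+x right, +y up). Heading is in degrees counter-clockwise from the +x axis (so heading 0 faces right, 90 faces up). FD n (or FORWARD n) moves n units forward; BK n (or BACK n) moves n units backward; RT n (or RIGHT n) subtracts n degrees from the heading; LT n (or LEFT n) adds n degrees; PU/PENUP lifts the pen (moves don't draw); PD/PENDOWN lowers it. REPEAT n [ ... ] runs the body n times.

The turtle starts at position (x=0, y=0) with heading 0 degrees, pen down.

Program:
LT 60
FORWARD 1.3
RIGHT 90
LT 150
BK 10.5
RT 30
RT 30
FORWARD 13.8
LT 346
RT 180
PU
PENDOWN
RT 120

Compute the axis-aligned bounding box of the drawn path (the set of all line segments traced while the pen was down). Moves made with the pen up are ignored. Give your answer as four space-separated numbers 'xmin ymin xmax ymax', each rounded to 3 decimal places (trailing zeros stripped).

Executing turtle program step by step:
Start: pos=(0,0), heading=0, pen down
LT 60: heading 0 -> 60
FD 1.3: (0,0) -> (0.65,1.126) [heading=60, draw]
RT 90: heading 60 -> 330
LT 150: heading 330 -> 120
BK 10.5: (0.65,1.126) -> (5.9,-7.967) [heading=120, draw]
RT 30: heading 120 -> 90
RT 30: heading 90 -> 60
FD 13.8: (5.9,-7.967) -> (12.8,3.984) [heading=60, draw]
LT 346: heading 60 -> 46
RT 180: heading 46 -> 226
PU: pen up
PD: pen down
RT 120: heading 226 -> 106
Final: pos=(12.8,3.984), heading=106, 3 segment(s) drawn

Segment endpoints: x in {0, 0.65, 5.9, 12.8}, y in {-7.967, 0, 1.126, 3.984}
xmin=0, ymin=-7.967, xmax=12.8, ymax=3.984

Answer: 0 -7.967 12.8 3.984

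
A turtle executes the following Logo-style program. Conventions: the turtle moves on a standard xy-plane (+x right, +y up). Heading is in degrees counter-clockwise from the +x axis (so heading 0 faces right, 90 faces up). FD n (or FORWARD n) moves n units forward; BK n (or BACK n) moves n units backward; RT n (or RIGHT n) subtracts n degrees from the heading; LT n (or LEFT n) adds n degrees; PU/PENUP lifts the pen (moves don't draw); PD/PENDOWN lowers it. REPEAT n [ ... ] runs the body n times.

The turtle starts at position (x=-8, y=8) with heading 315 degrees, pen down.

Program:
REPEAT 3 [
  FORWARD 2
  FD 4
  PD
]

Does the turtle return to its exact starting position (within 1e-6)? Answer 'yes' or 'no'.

Executing turtle program step by step:
Start: pos=(-8,8), heading=315, pen down
REPEAT 3 [
  -- iteration 1/3 --
  FD 2: (-8,8) -> (-6.586,6.586) [heading=315, draw]
  FD 4: (-6.586,6.586) -> (-3.757,3.757) [heading=315, draw]
  PD: pen down
  -- iteration 2/3 --
  FD 2: (-3.757,3.757) -> (-2.343,2.343) [heading=315, draw]
  FD 4: (-2.343,2.343) -> (0.485,-0.485) [heading=315, draw]
  PD: pen down
  -- iteration 3/3 --
  FD 2: (0.485,-0.485) -> (1.899,-1.899) [heading=315, draw]
  FD 4: (1.899,-1.899) -> (4.728,-4.728) [heading=315, draw]
  PD: pen down
]
Final: pos=(4.728,-4.728), heading=315, 6 segment(s) drawn

Start position: (-8, 8)
Final position: (4.728, -4.728)
Distance = 18; >= 1e-6 -> NOT closed

Answer: no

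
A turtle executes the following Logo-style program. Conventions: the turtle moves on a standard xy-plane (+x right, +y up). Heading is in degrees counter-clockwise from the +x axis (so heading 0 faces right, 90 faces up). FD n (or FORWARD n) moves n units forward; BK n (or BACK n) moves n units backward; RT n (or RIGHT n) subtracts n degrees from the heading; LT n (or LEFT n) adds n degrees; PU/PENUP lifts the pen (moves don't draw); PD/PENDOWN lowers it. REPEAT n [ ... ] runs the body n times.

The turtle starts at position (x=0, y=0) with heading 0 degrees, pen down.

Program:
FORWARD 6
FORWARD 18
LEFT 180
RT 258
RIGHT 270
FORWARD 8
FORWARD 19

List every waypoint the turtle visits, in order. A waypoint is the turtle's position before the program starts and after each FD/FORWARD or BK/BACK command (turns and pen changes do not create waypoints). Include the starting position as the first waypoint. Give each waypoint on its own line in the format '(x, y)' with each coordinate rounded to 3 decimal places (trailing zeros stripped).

Executing turtle program step by step:
Start: pos=(0,0), heading=0, pen down
FD 6: (0,0) -> (6,0) [heading=0, draw]
FD 18: (6,0) -> (24,0) [heading=0, draw]
LT 180: heading 0 -> 180
RT 258: heading 180 -> 282
RT 270: heading 282 -> 12
FD 8: (24,0) -> (31.825,1.663) [heading=12, draw]
FD 19: (31.825,1.663) -> (50.41,5.614) [heading=12, draw]
Final: pos=(50.41,5.614), heading=12, 4 segment(s) drawn
Waypoints (5 total):
(0, 0)
(6, 0)
(24, 0)
(31.825, 1.663)
(50.41, 5.614)

Answer: (0, 0)
(6, 0)
(24, 0)
(31.825, 1.663)
(50.41, 5.614)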